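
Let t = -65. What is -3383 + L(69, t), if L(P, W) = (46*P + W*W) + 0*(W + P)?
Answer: 4016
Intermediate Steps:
L(P, W) = W**2 + 46*P (L(P, W) = (46*P + W**2) + 0*(P + W) = (W**2 + 46*P) + 0 = W**2 + 46*P)
-3383 + L(69, t) = -3383 + ((-65)**2 + 46*69) = -3383 + (4225 + 3174) = -3383 + 7399 = 4016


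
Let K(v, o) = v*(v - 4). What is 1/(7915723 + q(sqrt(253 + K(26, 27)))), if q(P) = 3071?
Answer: 1/7918794 ≈ 1.2628e-7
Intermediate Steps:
K(v, o) = v*(-4 + v)
1/(7915723 + q(sqrt(253 + K(26, 27)))) = 1/(7915723 + 3071) = 1/7918794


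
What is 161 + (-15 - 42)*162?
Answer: -9073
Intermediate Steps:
161 + (-15 - 42)*162 = 161 - 57*162 = 161 - 9234 = -9073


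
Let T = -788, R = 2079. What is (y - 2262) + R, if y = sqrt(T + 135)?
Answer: -183 + I*sqrt(653) ≈ -183.0 + 25.554*I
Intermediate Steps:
y = I*sqrt(653) (y = sqrt(-788 + 135) = sqrt(-653) = I*sqrt(653) ≈ 25.554*I)
(y - 2262) + R = (I*sqrt(653) - 2262) + 2079 = (-2262 + I*sqrt(653)) + 2079 = -183 + I*sqrt(653)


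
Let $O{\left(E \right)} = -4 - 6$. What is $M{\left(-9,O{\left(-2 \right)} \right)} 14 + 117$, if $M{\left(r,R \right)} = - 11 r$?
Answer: $1503$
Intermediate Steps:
$O{\left(E \right)} = -10$ ($O{\left(E \right)} = -4 - 6 = -10$)
$M{\left(-9,O{\left(-2 \right)} \right)} 14 + 117 = \left(-11\right) \left(-9\right) 14 + 117 = 99 \cdot 14 + 117 = 1386 + 117 = 1503$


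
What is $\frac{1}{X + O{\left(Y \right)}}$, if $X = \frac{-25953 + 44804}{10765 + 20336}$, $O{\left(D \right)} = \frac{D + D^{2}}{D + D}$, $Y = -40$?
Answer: $- \frac{8886}{167891} \approx -0.052927$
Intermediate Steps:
$O{\left(D \right)} = \frac{D + D^{2}}{2 D}$
$X = \frac{2693}{4443}$ ($X = \frac{18851}{31101} = 18851 \cdot \frac{1}{31101} = \frac{2693}{4443} \approx 0.60612$)
$\frac{1}{X + O{\left(Y \right)}} = \frac{1}{\frac{2693}{4443} + \left(\frac{1}{2} + \frac{1}{2} \left(-40\right)\right)} = \frac{1}{\frac{2693}{4443} + \left(\frac{1}{2} - 20\right)} = \frac{1}{\frac{2693}{4443} - \frac{39}{2}} = \frac{1}{- \frac{167891}{8886}} = - \frac{8886}{167891}$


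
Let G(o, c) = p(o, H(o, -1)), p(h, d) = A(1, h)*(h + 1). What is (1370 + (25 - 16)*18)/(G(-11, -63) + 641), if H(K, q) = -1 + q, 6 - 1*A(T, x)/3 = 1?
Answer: 1532/491 ≈ 3.1202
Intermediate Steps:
A(T, x) = 15 (A(T, x) = 18 - 3*1 = 18 - 3 = 15)
p(h, d) = 15 + 15*h (p(h, d) = 15*(h + 1) = 15*(1 + h) = 15 + 15*h)
G(o, c) = 15 + 15*o
(1370 + (25 - 16)*18)/(G(-11, -63) + 641) = (1370 + (25 - 16)*18)/((15 + 15*(-11)) + 641) = (1370 + 9*18)/((15 - 165) + 641) = (1370 + 162)/(-150 + 641) = 1532/491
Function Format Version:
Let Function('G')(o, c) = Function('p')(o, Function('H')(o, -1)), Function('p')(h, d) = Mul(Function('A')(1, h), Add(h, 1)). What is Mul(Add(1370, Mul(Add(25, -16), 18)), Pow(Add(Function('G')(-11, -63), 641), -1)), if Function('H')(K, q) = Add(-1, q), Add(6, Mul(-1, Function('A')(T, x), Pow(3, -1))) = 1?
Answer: Rational(1532, 491) ≈ 3.1202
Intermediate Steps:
Function('A')(T, x) = 15 (Function('A')(T, x) = Add(18, Mul(-3, 1)) = Add(18, -3) = 15)
Function('p')(h, d) = Add(15, Mul(15, h)) (Function('p')(h, d) = Mul(15, Add(h, 1)) = Mul(15, Add(1, h)) = Add(15, Mul(15, h)))
Function('G')(o, c) = Add(15, Mul(15, o))
Mul(Add(1370, Mul(Add(25, -16), 18)), Pow(Add(Function('G')(-11, -63), 641), -1)) = Mul(Add(1370, Mul(Add(25, -16), 18)), Pow(Add(Add(15, Mul(15, -11)), 641), -1)) = Mul(Add(1370, Mul(9, 18)), Pow(Add(Add(15, -165), 641), -1)) = Mul(Add(1370, 162), Pow(Add(-150, 641), -1)) = Mul(1532, Pow(491, -1)) = Mul(1532, Rational(1, 491)) = Rational(1532, 491)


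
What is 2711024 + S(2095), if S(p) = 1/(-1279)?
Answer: 3467399695/1279 ≈ 2.7110e+6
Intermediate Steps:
S(p) = -1/1279
2711024 + S(2095) = 2711024 - 1/1279 = 3467399695/1279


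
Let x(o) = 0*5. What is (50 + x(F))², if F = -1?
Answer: 2500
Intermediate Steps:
x(o) = 0
(50 + x(F))² = (50 + 0)² = 50² = 2500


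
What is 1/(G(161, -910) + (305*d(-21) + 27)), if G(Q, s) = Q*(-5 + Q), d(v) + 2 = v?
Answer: 1/18128 ≈ 5.5163e-5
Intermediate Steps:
d(v) = -2 + v
1/(G(161, -910) + (305*d(-21) + 27)) = 1/(161*(-5 + 161) + (305*(-2 - 21) + 27)) = 1/(161*156 + (305*(-23) + 27)) = 1/(25116 + (-7015 + 27)) = 1/(25116 - 6988) = 1/18128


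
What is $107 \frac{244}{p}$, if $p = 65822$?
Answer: $\frac{13054}{32911} \approx 0.39665$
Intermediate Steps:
$107 \frac{244}{p} = 107 \cdot \frac{244}{65822} = 107 \cdot 244 \cdot \frac{1}{65822} = 107 \cdot \frac{122}{32911} = \frac{13054}{32911}$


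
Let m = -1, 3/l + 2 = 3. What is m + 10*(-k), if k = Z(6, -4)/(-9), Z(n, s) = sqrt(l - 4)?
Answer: -1 + 10*I/9 ≈ -1.0 + 1.1111*I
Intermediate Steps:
l = 3 (l = 3/(-2 + 3) = 3/1 = 3*1 = 3)
Z(n, s) = I (Z(n, s) = sqrt(3 - 4) = sqrt(-1) = I)
k = -I/9 (k = I/(-9) = I*(-1/9) = -I/9 ≈ -0.11111*I)
m + 10*(-k) = -1 + 10*(-(-1)*I/9) = -1 + 10*(I/9) = -1 + 10*I/9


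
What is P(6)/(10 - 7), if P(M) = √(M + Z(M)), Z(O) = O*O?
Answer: √42/3 ≈ 2.1602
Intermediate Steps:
Z(O) = O²
P(M) = √(M + M²)
P(6)/(10 - 7) = √(6*(1 + 6))/(10 - 7) = √(6*7)/3 = √42*(⅓) = √42/3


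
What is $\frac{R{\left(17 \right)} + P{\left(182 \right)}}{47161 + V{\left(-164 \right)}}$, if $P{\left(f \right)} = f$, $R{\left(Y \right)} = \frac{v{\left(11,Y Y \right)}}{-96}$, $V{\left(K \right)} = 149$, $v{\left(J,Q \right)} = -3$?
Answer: $\frac{1165}{302784} \approx 0.0038476$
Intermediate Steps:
$R{\left(Y \right)} = \frac{1}{32}$ ($R{\left(Y \right)} = - \frac{3}{-96} = \left(-3\right) \left(- \frac{1}{96}\right) = \frac{1}{32}$)
$\frac{R{\left(17 \right)} + P{\left(182 \right)}}{47161 + V{\left(-164 \right)}} = \frac{\frac{1}{32} + 182}{47161 + 149} = \frac{5825}{32 \cdot 47310} = \frac{5825}{32} \cdot \frac{1}{47310} = \frac{1165}{302784}$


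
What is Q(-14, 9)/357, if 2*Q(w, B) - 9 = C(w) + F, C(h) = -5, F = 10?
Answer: 1/51 ≈ 0.019608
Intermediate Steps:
Q(w, B) = 7 (Q(w, B) = 9/2 + (-5 + 10)/2 = 9/2 + (½)*5 = 9/2 + 5/2 = 7)
Q(-14, 9)/357 = 7/357 = 7*(1/357) = 1/51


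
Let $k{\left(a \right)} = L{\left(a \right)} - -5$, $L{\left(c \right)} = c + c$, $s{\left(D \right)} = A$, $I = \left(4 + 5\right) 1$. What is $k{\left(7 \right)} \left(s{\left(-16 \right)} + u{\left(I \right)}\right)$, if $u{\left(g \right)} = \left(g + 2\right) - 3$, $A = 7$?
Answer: $285$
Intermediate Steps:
$I = 9$ ($I = 9 \cdot 1 = 9$)
$s{\left(D \right)} = 7$
$u{\left(g \right)} = -1 + g$ ($u{\left(g \right)} = \left(2 + g\right) - 3 = -1 + g$)
$L{\left(c \right)} = 2 c$
$k{\left(a \right)} = 5 + 2 a$ ($k{\left(a \right)} = 2 a - -5 = 2 a + 5 = 5 + 2 a$)
$k{\left(7 \right)} \left(s{\left(-16 \right)} + u{\left(I \right)}\right) = \left(5 + 2 \cdot 7\right) \left(7 + \left(-1 + 9\right)\right) = \left(5 + 14\right) \left(7 + 8\right) = 19 \cdot 15 = 285$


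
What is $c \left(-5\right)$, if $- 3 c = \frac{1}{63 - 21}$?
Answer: $\frac{5}{126} \approx 0.039683$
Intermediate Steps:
$c = - \frac{1}{126}$ ($c = - \frac{1}{3 \left(63 - 21\right)} = - \frac{1}{3 \cdot 42} = \left(- \frac{1}{3}\right) \frac{1}{42} = - \frac{1}{126} \approx -0.0079365$)
$c \left(-5\right) = \left(- \frac{1}{126}\right) \left(-5\right) = \frac{5}{126}$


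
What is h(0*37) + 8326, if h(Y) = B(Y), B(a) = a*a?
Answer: 8326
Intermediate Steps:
B(a) = a**2
h(Y) = Y**2
h(0*37) + 8326 = (0*37)**2 + 8326 = 0**2 + 8326 = 0 + 8326 = 8326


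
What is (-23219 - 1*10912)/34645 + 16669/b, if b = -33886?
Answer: -1734060571/1173980470 ≈ -1.4771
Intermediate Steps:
(-23219 - 1*10912)/34645 + 16669/b = (-23219 - 1*10912)/34645 + 16669/(-33886) = (-23219 - 10912)*(1/34645) + 16669*(-1/33886) = -34131*1/34645 - 16669/33886 = -34131/34645 - 16669/33886 = -1734060571/1173980470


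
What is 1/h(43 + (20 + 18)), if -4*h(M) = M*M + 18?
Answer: -4/6579 ≈ -0.00060800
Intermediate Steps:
h(M) = -9/2 - M**2/4 (h(M) = -(M*M + 18)/4 = -(M**2 + 18)/4 = -(18 + M**2)/4 = -9/2 - M**2/4)
1/h(43 + (20 + 18)) = 1/(-9/2 - (43 + (20 + 18))**2/4) = 1/(-9/2 - (43 + 38)**2/4) = 1/(-9/2 - 1/4*81**2) = 1/(-9/2 - 1/4*6561) = 1/(-9/2 - 6561/4) = 1/(-6579/4) = -4/6579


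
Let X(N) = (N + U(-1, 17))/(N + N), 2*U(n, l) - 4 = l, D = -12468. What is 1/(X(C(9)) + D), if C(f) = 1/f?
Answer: -4/49681 ≈ -8.0514e-5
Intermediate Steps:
U(n, l) = 2 + l/2
X(N) = (21/2 + N)/(2*N) (X(N) = (N + (2 + (½)*17))/(N + N) = (N + (2 + 17/2))/((2*N)) = (N + 21/2)*(1/(2*N)) = (21/2 + N)*(1/(2*N)) = (21/2 + N)/(2*N))
1/(X(C(9)) + D) = 1/((21 + 2/9)/(4*(1/9)) - 12468) = 1/((21 + 2*(⅑))/(4*(⅑)) - 12468) = 1/((¼)*9*(21 + 2/9) - 12468) = 1/((¼)*9*(191/9) - 12468) = 1/(191/4 - 12468) = 1/(-49681/4) = -4/49681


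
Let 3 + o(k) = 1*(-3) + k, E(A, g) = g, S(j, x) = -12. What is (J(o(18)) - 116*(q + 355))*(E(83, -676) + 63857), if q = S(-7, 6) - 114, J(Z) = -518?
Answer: -1711067842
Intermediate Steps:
o(k) = -6 + k (o(k) = -3 + (1*(-3) + k) = -3 + (-3 + k) = -6 + k)
q = -126 (q = -12 - 114 = -126)
(J(o(18)) - 116*(q + 355))*(E(83, -676) + 63857) = (-518 - 116*(-126 + 355))*(-676 + 63857) = (-518 - 116*229)*63181 = (-518 - 26564)*63181 = -27082*63181 = -1711067842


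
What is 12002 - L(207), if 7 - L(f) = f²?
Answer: 54844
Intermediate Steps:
L(f) = 7 - f²
12002 - L(207) = 12002 - (7 - 1*207²) = 12002 - (7 - 1*42849) = 12002 - (7 - 42849) = 12002 - 1*(-42842) = 12002 + 42842 = 54844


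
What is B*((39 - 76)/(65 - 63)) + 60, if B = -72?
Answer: 1392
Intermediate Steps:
B*((39 - 76)/(65 - 63)) + 60 = -72*(39 - 76)/(65 - 63) + 60 = -(-2664)/2 + 60 = -72*(-37/2) + 60 = 1332 + 60 = 1392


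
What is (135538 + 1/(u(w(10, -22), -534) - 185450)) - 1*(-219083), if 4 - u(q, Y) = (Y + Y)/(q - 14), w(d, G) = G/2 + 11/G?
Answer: 1118224271557/3153294 ≈ 3.5462e+5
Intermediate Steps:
w(d, G) = G/2 + 11/G (w(d, G) = G*(½) + 11/G = G/2 + 11/G)
u(q, Y) = 4 - 2*Y/(-14 + q) (u(q, Y) = 4 - (Y + Y)/(q - 14) = 4 - 2*Y/(-14 + q))
(135538 + 1/(u(w(10, -22), -534) - 185450)) - 1*(-219083) = (135538 + 1/(2*(-28 - 1*(-534) + 2*((½)*(-22) + 11/(-22)))/(-14 + ((½)*(-22) + 11/(-22))) - 185450)) - 1*(-219083) = (135538 + 1/(2*(-28 + 534 + 2*(-11 + 11*(-1/22)))/(-14 + (-11 + 11*(-1/22))) - 185450)) + 219083 = (135538 + 1/(2*(-28 + 534 + 2*(-11 - ½))/(-14 + (-11 - ½)) - 185450)) + 219083 = (135538 + 1/(2*(-28 + 534 + 2*(-23/2))/(-14 - 23/2) - 185450)) + 219083 = (135538 + 1/(2*(-28 + 534 - 23)/(-51/2) - 185450)) + 219083 = (135538 + 1/(2*(-2/51)*483 - 185450)) + 219083 = (135538 + 1/(-644/17 - 185450)) + 219083 = (135538 + 1/(-3153294/17)) + 219083 = (135538 - 17/3153294) + 219083 = 427391162155/3153294 + 219083 = 1118224271557/3153294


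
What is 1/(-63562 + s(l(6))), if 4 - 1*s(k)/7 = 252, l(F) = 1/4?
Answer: -1/65298 ≈ -1.5314e-5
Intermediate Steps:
l(F) = 1/4
s(k) = -1736 (s(k) = 28 - 7*252 = 28 - 1764 = -1736)
1/(-63562 + s(l(6))) = 1/(-63562 - 1736) = 1/(-65298) = -1/65298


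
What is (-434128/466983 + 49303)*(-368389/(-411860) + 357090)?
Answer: 3386059764960586515869/192331618380 ≈ 1.7605e+10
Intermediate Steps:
(-434128/466983 + 49303)*(-368389/(-411860) + 357090) = (-434128*1/466983 + 49303)*(-368389*(-1/411860) + 357090) = (-434128/466983 + 49303)*(368389/411860 + 357090) = (23023228721/466983)*(147071455789/411860) = 3386059764960586515869/192331618380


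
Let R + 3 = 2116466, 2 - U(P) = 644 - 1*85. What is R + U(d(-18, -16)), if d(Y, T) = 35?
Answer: 2115906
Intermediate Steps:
U(P) = -557 (U(P) = 2 - (644 - 1*85) = 2 - (644 - 85) = 2 - 1*559 = 2 - 559 = -557)
R = 2116463 (R = -3 + 2116466 = 2116463)
R + U(d(-18, -16)) = 2116463 - 557 = 2115906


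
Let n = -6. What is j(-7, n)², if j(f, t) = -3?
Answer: 9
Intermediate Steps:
j(-7, n)² = (-3)² = 9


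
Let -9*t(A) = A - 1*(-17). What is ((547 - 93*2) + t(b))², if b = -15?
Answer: 10543009/81 ≈ 1.3016e+5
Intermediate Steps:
t(A) = -17/9 - A/9 (t(A) = -(A - 1*(-17))/9 = -(A + 17)/9 = -(17 + A)/9 = -17/9 - A/9)
((547 - 93*2) + t(b))² = ((547 - 93*2) + (-17/9 - ⅑*(-15)))² = ((547 - 1*186) + (-17/9 + 5/3))² = ((547 - 186) - 2/9)² = (361 - 2/9)² = (3247/9)² = 10543009/81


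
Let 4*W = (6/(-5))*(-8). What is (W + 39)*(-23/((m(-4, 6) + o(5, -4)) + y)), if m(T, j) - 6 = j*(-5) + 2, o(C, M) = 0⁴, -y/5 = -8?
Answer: -529/10 ≈ -52.900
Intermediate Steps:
y = 40 (y = -5*(-8) = 40)
o(C, M) = 0
m(T, j) = 8 - 5*j (m(T, j) = 6 + (j*(-5) + 2) = 6 + (-5*j + 2) = 6 + (2 - 5*j) = 8 - 5*j)
W = 12/5 (W = ((6/(-5))*(-8))/4 = ((6*(-⅕))*(-8))/4 = (-6/5*(-8))/4 = (¼)*(48/5) = 12/5 ≈ 2.4000)
(W + 39)*(-23/((m(-4, 6) + o(5, -4)) + y)) = (12/5 + 39)*(-23/(((8 - 5*6) + 0) + 40)) = 207*(-23/(((8 - 30) + 0) + 40))/5 = 207*(-23/((-22 + 0) + 40))/5 = 207*(-23/(-22 + 40))/5 = 207*(-23/18)/5 = 207*(-23*1/18)/5 = (207/5)*(-23/18) = -529/10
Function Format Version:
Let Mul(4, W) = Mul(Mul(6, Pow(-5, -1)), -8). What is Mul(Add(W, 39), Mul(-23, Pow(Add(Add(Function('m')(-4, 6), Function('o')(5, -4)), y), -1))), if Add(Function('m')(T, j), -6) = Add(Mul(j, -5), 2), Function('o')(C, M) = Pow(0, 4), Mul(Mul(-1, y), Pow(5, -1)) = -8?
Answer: Rational(-529, 10) ≈ -52.900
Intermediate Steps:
y = 40 (y = Mul(-5, -8) = 40)
Function('o')(C, M) = 0
Function('m')(T, j) = Add(8, Mul(-5, j)) (Function('m')(T, j) = Add(6, Add(Mul(j, -5), 2)) = Add(6, Add(Mul(-5, j), 2)) = Add(6, Add(2, Mul(-5, j))) = Add(8, Mul(-5, j)))
W = Rational(12, 5) (W = Mul(Rational(1, 4), Mul(Mul(6, Pow(-5, -1)), -8)) = Mul(Rational(1, 4), Mul(Mul(6, Rational(-1, 5)), -8)) = Mul(Rational(1, 4), Mul(Rational(-6, 5), -8)) = Mul(Rational(1, 4), Rational(48, 5)) = Rational(12, 5) ≈ 2.4000)
Mul(Add(W, 39), Mul(-23, Pow(Add(Add(Function('m')(-4, 6), Function('o')(5, -4)), y), -1))) = Mul(Add(Rational(12, 5), 39), Mul(-23, Pow(Add(Add(Add(8, Mul(-5, 6)), 0), 40), -1))) = Mul(Rational(207, 5), Mul(-23, Pow(Add(Add(Add(8, -30), 0), 40), -1))) = Mul(Rational(207, 5), Mul(-23, Pow(Add(Add(-22, 0), 40), -1))) = Mul(Rational(207, 5), Mul(-23, Pow(Add(-22, 40), -1))) = Mul(Rational(207, 5), Mul(-23, Pow(18, -1))) = Mul(Rational(207, 5), Mul(-23, Rational(1, 18))) = Mul(Rational(207, 5), Rational(-23, 18)) = Rational(-529, 10)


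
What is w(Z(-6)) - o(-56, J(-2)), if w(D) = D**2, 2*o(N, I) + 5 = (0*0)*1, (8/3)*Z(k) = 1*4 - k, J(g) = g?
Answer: 265/16 ≈ 16.563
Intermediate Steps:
Z(k) = 3/2 - 3*k/8 (Z(k) = 3*(1*4 - k)/8 = 3*(4 - k)/8 = 3/2 - 3*k/8)
o(N, I) = -5/2 (o(N, I) = -5/2 + ((0*0)*1)/2 = -5/2 + (0*1)/2 = -5/2 + (1/2)*0 = -5/2 + 0 = -5/2)
w(Z(-6)) - o(-56, J(-2)) = (3/2 - 3/8*(-6))**2 - 1*(-5/2) = (3/2 + 9/4)**2 + 5/2 = (15/4)**2 + 5/2 = 225/16 + 5/2 = 265/16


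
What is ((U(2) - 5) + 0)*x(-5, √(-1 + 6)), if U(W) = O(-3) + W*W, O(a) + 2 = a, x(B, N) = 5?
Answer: -30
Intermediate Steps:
O(a) = -2 + a
U(W) = -5 + W² (U(W) = (-2 - 3) + W*W = -5 + W²)
((U(2) - 5) + 0)*x(-5, √(-1 + 6)) = (((-5 + 2²) - 5) + 0)*5 = (((-5 + 4) - 5) + 0)*5 = ((-1 - 5) + 0)*5 = (-6 + 0)*5 = -6*5 = -30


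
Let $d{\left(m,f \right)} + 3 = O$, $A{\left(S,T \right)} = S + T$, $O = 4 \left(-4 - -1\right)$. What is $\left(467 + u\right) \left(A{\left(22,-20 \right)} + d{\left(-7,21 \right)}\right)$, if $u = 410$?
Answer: $-11401$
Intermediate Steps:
$O = -12$ ($O = 4 \left(-4 + 1\right) = 4 \left(-3\right) = -12$)
$d{\left(m,f \right)} = -15$ ($d{\left(m,f \right)} = -3 - 12 = -15$)
$\left(467 + u\right) \left(A{\left(22,-20 \right)} + d{\left(-7,21 \right)}\right) = \left(467 + 410\right) \left(\left(22 - 20\right) - 15\right) = 877 \left(2 - 15\right) = 877 \left(-13\right) = -11401$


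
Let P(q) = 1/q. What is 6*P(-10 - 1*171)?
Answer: -6/181 ≈ -0.033149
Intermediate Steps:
6*P(-10 - 1*171) = 6/(-10 - 1*171) = 6/(-10 - 171) = 6/(-181) = 6*(-1/181) = -6/181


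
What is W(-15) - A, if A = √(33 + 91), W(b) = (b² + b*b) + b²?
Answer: 675 - 2*√31 ≈ 663.86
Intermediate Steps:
W(b) = 3*b² (W(b) = (b² + b²) + b² = 2*b² + b² = 3*b²)
A = 2*√31 (A = √124 = 2*√31 ≈ 11.136)
W(-15) - A = 3*(-15)² - 2*√31 = 3*225 - 2*√31 = 675 - 2*√31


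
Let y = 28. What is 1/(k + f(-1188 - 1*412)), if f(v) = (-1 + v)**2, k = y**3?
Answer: 1/2585153 ≈ 3.8682e-7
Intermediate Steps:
k = 21952 (k = 28**3 = 21952)
1/(k + f(-1188 - 1*412)) = 1/(21952 + (-1 + (-1188 - 1*412))**2) = 1/(21952 + (-1 + (-1188 - 412))**2) = 1/(21952 + (-1 - 1600)**2) = 1/(21952 + (-1601)**2) = 1/(21952 + 2563201) = 1/2585153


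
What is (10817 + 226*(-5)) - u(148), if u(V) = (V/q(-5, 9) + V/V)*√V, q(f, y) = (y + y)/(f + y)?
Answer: 9687 - 610*√37/9 ≈ 9274.7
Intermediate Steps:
q(f, y) = 2*y/(f + y) (q(f, y) = (2*y)/(f + y) = 2*y/(f + y))
u(V) = √V*(1 + 2*V/9) (u(V) = (V/((2*9/(-5 + 9))) + V/V)*√V = (V/((2*9/4)) + 1)*√V = (V/((2*9*(¼))) + 1)*√V = (V/(9/2) + 1)*√V = (V*(2/9) + 1)*√V = (2*V/9 + 1)*√V = (1 + 2*V/9)*√V = √V*(1 + 2*V/9))
(10817 + 226*(-5)) - u(148) = (10817 + 226*(-5)) - √148*(9 + 2*148)/9 = (10817 - 1130) - 2*√37*(9 + 296)/9 = 9687 - 2*√37*305/9 = 9687 - 610*√37/9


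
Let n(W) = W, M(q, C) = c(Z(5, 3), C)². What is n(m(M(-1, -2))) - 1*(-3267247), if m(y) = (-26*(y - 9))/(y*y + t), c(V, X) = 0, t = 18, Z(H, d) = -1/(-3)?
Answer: 3267260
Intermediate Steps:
Z(H, d) = ⅓ (Z(H, d) = -1*(-⅓) = ⅓)
M(q, C) = 0 (M(q, C) = 0² = 0)
m(y) = (234 - 26*y)/(18 + y²) (m(y) = (-26*(y - 9))/(y*y + 18) = (-26*(-9 + y))/(y² + 18) = (234 - 26*y)/(18 + y²))
n(m(M(-1, -2))) - 1*(-3267247) = 26*(9 - 1*0)/(18 + 0²) - 1*(-3267247) = 26*(9 + 0)/(18 + 0) + 3267247 = 26*9/18 + 3267247 = 26*(1/18)*9 + 3267247 = 13 + 3267247 = 3267260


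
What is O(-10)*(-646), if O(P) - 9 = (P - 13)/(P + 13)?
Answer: -2584/3 ≈ -861.33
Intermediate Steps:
O(P) = 9 + (-13 + P)/(13 + P) (O(P) = 9 + (P - 13)/(P + 13) = 9 + (-13 + P)/(13 + P))
O(-10)*(-646) = (2*(52 + 5*(-10))/(13 - 10))*(-646) = (2*(52 - 50)/3)*(-646) = (2*(1/3)*2)*(-646) = (4/3)*(-646) = -2584/3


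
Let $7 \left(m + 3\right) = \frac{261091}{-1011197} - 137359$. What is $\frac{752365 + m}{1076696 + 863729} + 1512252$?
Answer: $\frac{20770882542091422284}{13735063571075} \approx 1.5123 \cdot 10^{6}$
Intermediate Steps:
$m = - \frac{138918504951}{7078379}$ ($m = -3 + \frac{\frac{261091}{-1011197} - 137359}{7} = -3 + \frac{261091 \left(- \frac{1}{1011197}\right) - 137359}{7} = -3 + \frac{- \frac{261091}{1011197} - 137359}{7} = -3 + \frac{1}{7} \left(- \frac{138897269814}{1011197}\right) = -3 - \frac{138897269814}{7078379} = - \frac{138918504951}{7078379} \approx -19626.0$)
$\frac{752365 + m}{1076696 + 863729} + 1512252 = \frac{752365 - \frac{138918504951}{7078379}}{1076696 + 863729} + 1512252 = \frac{5186606111384}{7078379 \cdot 1940425} + 1512252 = \frac{5186606111384}{7078379} \cdot \frac{1}{1940425} + 1512252 = \frac{5186606111384}{13735063571075} + 1512252 = \frac{20770882542091422284}{13735063571075}$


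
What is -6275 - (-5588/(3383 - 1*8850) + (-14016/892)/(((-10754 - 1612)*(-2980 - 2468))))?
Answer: -976271973585388/155555852571 ≈ -6276.0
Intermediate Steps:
-6275 - (-5588/(3383 - 1*8850) + (-14016/892)/(((-10754 - 1612)*(-2980 - 2468)))) = -6275 - (-5588/(3383 - 8850) + (-14016*1/892)/((-12366*(-5448)))) = -6275 - (-5588/(-5467) - 3504/223/67369968) = -6275 - (-5588*(-1/5467) - 3504/223*1/67369968) = -6275 - (508/497 - 73/312989643) = -6275 - 1*158998702363/155555852571 = -6275 - 158998702363/155555852571 = -976271973585388/155555852571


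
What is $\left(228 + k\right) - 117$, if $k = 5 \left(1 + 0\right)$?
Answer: $116$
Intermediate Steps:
$k = 5$ ($k = 5 \cdot 1 = 5$)
$\left(228 + k\right) - 117 = \left(228 + 5\right) - 117 = 233 - 117 = 116$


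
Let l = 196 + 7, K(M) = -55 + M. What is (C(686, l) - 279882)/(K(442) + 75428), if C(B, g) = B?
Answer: -279196/75815 ≈ -3.6826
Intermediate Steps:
l = 203
(C(686, l) - 279882)/(K(442) + 75428) = (686 - 279882)/((-55 + 442) + 75428) = -279196/(387 + 75428) = -279196/75815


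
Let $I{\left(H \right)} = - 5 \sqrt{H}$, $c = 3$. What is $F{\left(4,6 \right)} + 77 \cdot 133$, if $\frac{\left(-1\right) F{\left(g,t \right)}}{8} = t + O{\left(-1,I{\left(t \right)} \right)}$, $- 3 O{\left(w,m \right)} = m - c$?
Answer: $10185 - \frac{40 \sqrt{6}}{3} \approx 10152.0$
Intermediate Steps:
$O{\left(w,m \right)} = 1 - \frac{m}{3}$ ($O{\left(w,m \right)} = - \frac{m - 3}{3} = - \frac{-3 + m}{3} = 1 - \frac{m}{3}$)
$F{\left(g,t \right)} = -8 - 8 t - \frac{40 \sqrt{t}}{3}$ ($F{\left(g,t \right)} = - 8 \left(t - \left(-1 + \frac{\left(-5\right) \sqrt{t}}{3}\right)\right) = - 8 \left(t + \left(1 + \frac{5 \sqrt{t}}{3}\right)\right) = - 8 \left(1 + t + \frac{5 \sqrt{t}}{3}\right) = -8 - 8 t - \frac{40 \sqrt{t}}{3}$)
$F{\left(4,6 \right)} + 77 \cdot 133 = \left(-8 - 48 - \frac{40 \sqrt{6}}{3}\right) + 77 \cdot 133 = \left(-8 - 48 - \frac{40 \sqrt{6}}{3}\right) + 10241 = \left(-56 - \frac{40 \sqrt{6}}{3}\right) + 10241 = 10185 - \frac{40 \sqrt{6}}{3}$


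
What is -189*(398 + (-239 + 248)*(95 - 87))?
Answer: -88830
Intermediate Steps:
-189*(398 + (-239 + 248)*(95 - 87)) = -189*(398 + 9*8) = -189*(398 + 72) = -189*470 = -88830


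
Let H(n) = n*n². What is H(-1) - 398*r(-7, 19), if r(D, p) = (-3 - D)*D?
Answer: 11143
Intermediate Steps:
r(D, p) = D*(-3 - D)
H(n) = n³
H(-1) - 398*r(-7, 19) = (-1)³ - (-398)*(-7)*(3 - 7) = -1 - (-398)*(-7)*(-4) = -1 - 398*(-28) = -1 + 11144 = 11143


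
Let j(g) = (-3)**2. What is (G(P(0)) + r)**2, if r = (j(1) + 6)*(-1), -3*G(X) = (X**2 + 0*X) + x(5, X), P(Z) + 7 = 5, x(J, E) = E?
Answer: 2209/9 ≈ 245.44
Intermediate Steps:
j(g) = 9
P(Z) = -2 (P(Z) = -7 + 5 = -2)
G(X) = -X/3 - X**2/3 (G(X) = -((X**2 + 0*X) + X)/3 = -((X**2 + 0) + X)/3 = -(X**2 + X)/3 = -(X + X**2)/3 = -X/3 - X**2/3)
r = -15 (r = (9 + 6)*(-1) = 15*(-1) = -15)
(G(P(0)) + r)**2 = ((1/3)*(-2)*(-1 - 1*(-2)) - 15)**2 = ((1/3)*(-2)*(-1 + 2) - 15)**2 = ((1/3)*(-2)*1 - 15)**2 = (-2/3 - 15)**2 = (-47/3)**2 = 2209/9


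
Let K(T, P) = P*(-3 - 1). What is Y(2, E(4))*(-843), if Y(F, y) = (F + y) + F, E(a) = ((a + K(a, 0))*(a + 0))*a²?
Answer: -219180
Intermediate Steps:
K(T, P) = -4*P (K(T, P) = P*(-4) = -4*P)
E(a) = a⁴ (E(a) = ((a - 4*0)*(a + 0))*a² = ((a + 0)*a)*a² = (a*a)*a² = a²*a² = a⁴)
Y(F, y) = y + 2*F
Y(2, E(4))*(-843) = (4⁴ + 2*2)*(-843) = (256 + 4)*(-843) = 260*(-843) = -219180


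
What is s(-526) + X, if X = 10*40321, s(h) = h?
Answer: 402684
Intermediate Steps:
X = 403210
s(-526) + X = -526 + 403210 = 402684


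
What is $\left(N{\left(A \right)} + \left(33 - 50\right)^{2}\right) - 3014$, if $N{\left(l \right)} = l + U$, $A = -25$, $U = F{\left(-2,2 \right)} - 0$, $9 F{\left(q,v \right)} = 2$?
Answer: $- \frac{24748}{9} \approx -2749.8$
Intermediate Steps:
$F{\left(q,v \right)} = \frac{2}{9}$ ($F{\left(q,v \right)} = \frac{1}{9} \cdot 2 = \frac{2}{9}$)
$U = \frac{2}{9}$ ($U = \frac{2}{9} - 0 = \frac{2}{9} + 0 = \frac{2}{9} \approx 0.22222$)
$N{\left(l \right)} = \frac{2}{9} + l$ ($N{\left(l \right)} = l + \frac{2}{9} = \frac{2}{9} + l$)
$\left(N{\left(A \right)} + \left(33 - 50\right)^{2}\right) - 3014 = \left(\left(\frac{2}{9} - 25\right) + \left(33 - 50\right)^{2}\right) - 3014 = \left(- \frac{223}{9} + \left(-17\right)^{2}\right) - 3014 = \left(- \frac{223}{9} + 289\right) - 3014 = \frac{2378}{9} - 3014 = - \frac{24748}{9}$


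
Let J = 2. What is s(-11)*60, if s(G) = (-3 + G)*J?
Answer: -1680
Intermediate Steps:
s(G) = -6 + 2*G (s(G) = (-3 + G)*2 = -6 + 2*G)
s(-11)*60 = (-6 + 2*(-11))*60 = (-6 - 22)*60 = -28*60 = -1680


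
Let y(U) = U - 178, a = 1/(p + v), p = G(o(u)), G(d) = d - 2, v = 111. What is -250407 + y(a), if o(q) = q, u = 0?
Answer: -27313764/109 ≈ -2.5059e+5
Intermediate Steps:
G(d) = -2 + d
p = -2 (p = -2 + 0 = -2)
a = 1/109 (a = 1/(-2 + 111) = 1/109 ≈ 0.0091743)
y(U) = -178 + U
-250407 + y(a) = -250407 + (-178 + 1/109) = -250407 - 19401/109 = -27313764/109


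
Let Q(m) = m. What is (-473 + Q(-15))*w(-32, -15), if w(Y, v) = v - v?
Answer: 0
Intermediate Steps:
w(Y, v) = 0
(-473 + Q(-15))*w(-32, -15) = (-473 - 15)*0 = -488*0 = 0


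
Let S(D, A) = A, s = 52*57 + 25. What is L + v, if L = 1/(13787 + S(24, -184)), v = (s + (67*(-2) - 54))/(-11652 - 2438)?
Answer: -38087913/191666270 ≈ -0.19872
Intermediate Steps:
s = 2989 (s = 2964 + 25 = 2989)
v = -2801/14090 (v = (2989 + (67*(-2) - 54))/(-11652 - 2438) = (2989 + (-134 - 54))/(-14090) = (2989 - 188)*(-1/14090) = 2801*(-1/14090) = -2801/14090 ≈ -0.19879)
L = 1/13603 (L = 1/(13787 - 184) = 1/13603 ≈ 7.3513e-5)
L + v = 1/13603 - 2801/14090 = -38087913/191666270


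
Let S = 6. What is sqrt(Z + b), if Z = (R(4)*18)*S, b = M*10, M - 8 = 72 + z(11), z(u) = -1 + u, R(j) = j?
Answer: 6*sqrt(37) ≈ 36.497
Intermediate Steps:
M = 90 (M = 8 + (72 + (-1 + 11)) = 8 + (72 + 10) = 8 + 82 = 90)
b = 900 (b = 90*10 = 900)
Z = 432 (Z = (4*18)*6 = 72*6 = 432)
sqrt(Z + b) = sqrt(432 + 900) = sqrt(1332) = 6*sqrt(37)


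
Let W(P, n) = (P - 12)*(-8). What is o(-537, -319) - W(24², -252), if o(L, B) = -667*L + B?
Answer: 362372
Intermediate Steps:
o(L, B) = B - 667*L
W(P, n) = 96 - 8*P (W(P, n) = (-12 + P)*(-8) = 96 - 8*P)
o(-537, -319) - W(24², -252) = (-319 - 667*(-537)) - (96 - 8*24²) = (-319 + 358179) - (96 - 8*576) = 357860 - (96 - 4608) = 357860 - 1*(-4512) = 357860 + 4512 = 362372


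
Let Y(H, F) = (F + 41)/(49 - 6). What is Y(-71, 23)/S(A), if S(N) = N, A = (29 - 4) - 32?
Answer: -64/301 ≈ -0.21262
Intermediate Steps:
Y(H, F) = 41/43 + F/43 (Y(H, F) = (41 + F)/43 = (41 + F)*(1/43) = 41/43 + F/43)
A = -7 (A = 25 - 32 = -7)
Y(-71, 23)/S(A) = (41/43 + (1/43)*23)/(-7) = (41/43 + 23/43)*(-⅐) = (64/43)*(-⅐) = -64/301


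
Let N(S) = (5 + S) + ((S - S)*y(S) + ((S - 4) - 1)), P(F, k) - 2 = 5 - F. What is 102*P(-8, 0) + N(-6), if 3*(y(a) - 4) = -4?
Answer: 1518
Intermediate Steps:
P(F, k) = 7 - F (P(F, k) = 2 + (5 - F) = 7 - F)
y(a) = 8/3 (y(a) = 4 + (1/3)*(-4) = 4 - 4/3 = 8/3)
N(S) = 2*S (N(S) = (5 + S) + ((S - S)*(8/3) + ((S - 4) - 1)) = (5 + S) + (0*(8/3) + ((-4 + S) - 1)) = (5 + S) + (0 + (-5 + S)) = (5 + S) + (-5 + S) = 2*S)
102*P(-8, 0) + N(-6) = 102*(7 - 1*(-8)) + 2*(-6) = 102*(7 + 8) - 12 = 102*15 - 12 = 1530 - 12 = 1518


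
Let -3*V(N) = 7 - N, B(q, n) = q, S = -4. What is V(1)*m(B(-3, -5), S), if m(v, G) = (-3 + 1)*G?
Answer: -16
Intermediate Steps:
V(N) = -7/3 + N/3 (V(N) = -(7 - N)/3 = -7/3 + N/3)
m(v, G) = -2*G
V(1)*m(B(-3, -5), S) = (-7/3 + (⅓)*1)*(-2*(-4)) = (-7/3 + ⅓)*8 = -2*8 = -16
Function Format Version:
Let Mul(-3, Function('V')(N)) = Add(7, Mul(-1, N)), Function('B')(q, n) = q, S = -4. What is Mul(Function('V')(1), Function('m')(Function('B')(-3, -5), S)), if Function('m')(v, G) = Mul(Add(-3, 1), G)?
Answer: -16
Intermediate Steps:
Function('V')(N) = Add(Rational(-7, 3), Mul(Rational(1, 3), N)) (Function('V')(N) = Mul(Rational(-1, 3), Add(7, Mul(-1, N))) = Add(Rational(-7, 3), Mul(Rational(1, 3), N)))
Function('m')(v, G) = Mul(-2, G)
Mul(Function('V')(1), Function('m')(Function('B')(-3, -5), S)) = Mul(Add(Rational(-7, 3), Mul(Rational(1, 3), 1)), Mul(-2, -4)) = Mul(Add(Rational(-7, 3), Rational(1, 3)), 8) = Mul(-2, 8) = -16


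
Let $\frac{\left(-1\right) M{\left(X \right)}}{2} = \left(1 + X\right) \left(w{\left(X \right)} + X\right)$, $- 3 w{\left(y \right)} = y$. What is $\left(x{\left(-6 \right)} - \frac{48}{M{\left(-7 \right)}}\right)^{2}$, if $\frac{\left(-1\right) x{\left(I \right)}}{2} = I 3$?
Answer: $\frac{66564}{49} \approx 1358.4$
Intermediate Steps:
$w{\left(y \right)} = - \frac{y}{3}$
$M{\left(X \right)} = - \frac{4 X \left(1 + X\right)}{3}$ ($M{\left(X \right)} = - 2 \left(1 + X\right) \left(- \frac{X}{3} + X\right) = - 2 \left(1 + X\right) \frac{2 X}{3} = - 2 \frac{2 X \left(1 + X\right)}{3} = - \frac{4 X \left(1 + X\right)}{3}$)
$x{\left(I \right)} = - 6 I$ ($x{\left(I \right)} = - 2 I 3 = - 2 \cdot 3 I = - 6 I$)
$\left(x{\left(-6 \right)} - \frac{48}{M{\left(-7 \right)}}\right)^{2} = \left(\left(-6\right) \left(-6\right) - \frac{48}{\frac{4}{3} \left(-7\right) \left(-1 - -7\right)}\right)^{2} = \left(36 - \frac{48}{\frac{4}{3} \left(-7\right) \left(-1 + 7\right)}\right)^{2} = \left(36 - \frac{48}{\frac{4}{3} \left(-7\right) 6}\right)^{2} = \left(36 - \frac{48}{-56}\right)^{2} = \left(36 - - \frac{6}{7}\right)^{2} = \left(36 + \frac{6}{7}\right)^{2} = \left(\frac{258}{7}\right)^{2} = \frac{66564}{49}$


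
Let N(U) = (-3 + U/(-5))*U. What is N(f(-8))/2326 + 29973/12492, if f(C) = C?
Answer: 58214257/24213660 ≈ 2.4042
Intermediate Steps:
N(U) = U*(-3 - U/5) (N(U) = (-3 + U*(-1/5))*U = (-3 - U/5)*U = U*(-3 - U/5))
N(f(-8))/2326 + 29973/12492 = -1/5*(-8)*(15 - 8)/2326 + 29973/12492 = -1/5*(-8)*7*(1/2326) + 29973*(1/12492) = (56/5)*(1/2326) + 9991/4164 = 28/5815 + 9991/4164 = 58214257/24213660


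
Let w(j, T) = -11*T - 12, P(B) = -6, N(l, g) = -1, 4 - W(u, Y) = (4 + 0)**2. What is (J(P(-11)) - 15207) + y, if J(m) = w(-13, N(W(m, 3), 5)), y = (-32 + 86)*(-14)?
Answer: -15964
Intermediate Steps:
y = -756 (y = 54*(-14) = -756)
W(u, Y) = -12 (W(u, Y) = 4 - (4 + 0)**2 = 4 - 1*4**2 = 4 - 1*16 = 4 - 16 = -12)
w(j, T) = -12 - 11*T
J(m) = -1 (J(m) = -12 - 11*(-1) = -12 + 11 = -1)
(J(P(-11)) - 15207) + y = (-1 - 15207) - 756 = -15208 - 756 = -15964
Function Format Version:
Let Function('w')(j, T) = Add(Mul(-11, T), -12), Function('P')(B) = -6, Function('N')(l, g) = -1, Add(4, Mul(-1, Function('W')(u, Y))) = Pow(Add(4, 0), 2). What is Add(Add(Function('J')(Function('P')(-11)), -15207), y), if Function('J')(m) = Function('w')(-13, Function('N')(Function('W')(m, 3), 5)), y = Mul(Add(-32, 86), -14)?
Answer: -15964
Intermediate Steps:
y = -756 (y = Mul(54, -14) = -756)
Function('W')(u, Y) = -12 (Function('W')(u, Y) = Add(4, Mul(-1, Pow(Add(4, 0), 2))) = Add(4, Mul(-1, Pow(4, 2))) = Add(4, Mul(-1, 16)) = Add(4, -16) = -12)
Function('w')(j, T) = Add(-12, Mul(-11, T))
Function('J')(m) = -1 (Function('J')(m) = Add(-12, Mul(-11, -1)) = Add(-12, 11) = -1)
Add(Add(Function('J')(Function('P')(-11)), -15207), y) = Add(Add(-1, -15207), -756) = Add(-15208, -756) = -15964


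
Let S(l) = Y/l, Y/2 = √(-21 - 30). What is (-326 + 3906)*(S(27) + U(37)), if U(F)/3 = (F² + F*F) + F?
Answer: 29803500 + 7160*I*√51/27 ≈ 2.9803e+7 + 1893.8*I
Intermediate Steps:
Y = 2*I*√51 (Y = 2*√(-21 - 30) = 2*√(-51) = 2*(I*√51) = 2*I*√51 ≈ 14.283*I)
U(F) = 3*F + 6*F² (U(F) = 3*((F² + F*F) + F) = 3*((F² + F²) + F) = 3*(2*F² + F) = 3*(F + 2*F²) = 3*F + 6*F²)
S(l) = 2*I*√51/l (S(l) = (2*I*√51)/l = 2*I*√51/l)
(-326 + 3906)*(S(27) + U(37)) = (-326 + 3906)*(2*I*√51/27 + 3*37*(1 + 2*37)) = 3580*(2*I*√51*(1/27) + 3*37*(1 + 74)) = 3580*(2*I*√51/27 + 3*37*75) = 3580*(2*I*√51/27 + 8325) = 3580*(8325 + 2*I*√51/27) = 29803500 + 7160*I*√51/27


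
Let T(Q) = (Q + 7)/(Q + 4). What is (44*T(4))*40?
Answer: 2420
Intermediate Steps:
T(Q) = (7 + Q)/(4 + Q)
(44*T(4))*40 = (44*((7 + 4)/(4 + 4)))*40 = (44*(11/8))*40 = (121/2)*40 = 2420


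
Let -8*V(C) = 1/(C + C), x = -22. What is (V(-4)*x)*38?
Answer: -209/16 ≈ -13.063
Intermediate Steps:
V(C) = -1/(16*C) (V(C) = -1/(8*(C + C)) = -1/(2*C)/8 = -1/(16*C))
(V(-4)*x)*38 = (-1/16/(-4)*(-22))*38 = (-1/16*(-¼)*(-22))*38 = ((1/64)*(-22))*38 = -11/32*38 = -209/16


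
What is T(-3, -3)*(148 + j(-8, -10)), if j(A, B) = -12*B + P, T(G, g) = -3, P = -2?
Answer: -798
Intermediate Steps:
j(A, B) = -2 - 12*B (j(A, B) = -12*B - 2 = -2 - 12*B)
T(-3, -3)*(148 + j(-8, -10)) = -3*(148 + (-2 - 12*(-10))) = -3*(148 + (-2 + 120)) = -3*(148 + 118) = -3*266 = -798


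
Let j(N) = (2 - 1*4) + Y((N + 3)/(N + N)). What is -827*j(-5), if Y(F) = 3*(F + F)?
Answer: 3308/5 ≈ 661.60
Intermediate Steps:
Y(F) = 6*F (Y(F) = 3*(2*F) = 6*F)
j(N) = -2 + 3*(3 + N)/N (j(N) = (2 - 1*4) + 6*((N + 3)/(N + N)) = (2 - 4) + 6*((3 + N)/((2*N))) = -2 + 6*((3 + N)*(1/(2*N))) = -2 + 6*((3 + N)/(2*N)) = -2 + 3*(3 + N)/N)
-827*j(-5) = -827*(9 - 5)/(-5) = -(-827)*4/5 = -827*(-⅘) = 3308/5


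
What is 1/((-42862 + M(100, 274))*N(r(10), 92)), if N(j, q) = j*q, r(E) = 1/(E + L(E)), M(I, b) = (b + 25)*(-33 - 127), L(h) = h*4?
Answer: -25/4172292 ≈ -5.9919e-6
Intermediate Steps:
L(h) = 4*h
M(I, b) = -4000 - 160*b (M(I, b) = (25 + b)*(-160) = -4000 - 160*b)
r(E) = 1/(5*E) (r(E) = 1/(E + 4*E) = 1/(5*E))
1/((-42862 + M(100, 274))*N(r(10), 92)) = 1/((-42862 + (-4000 - 160*274))*((((1/5)/10)*92))) = 1/((-42862 + (-4000 - 43840))*((((1/5)*(1/10))*92))) = 1/((-42862 - 47840)*(((1/50)*92))) = 1/((-90702)*(46/25)) = -1/90702*25/46 = -25/4172292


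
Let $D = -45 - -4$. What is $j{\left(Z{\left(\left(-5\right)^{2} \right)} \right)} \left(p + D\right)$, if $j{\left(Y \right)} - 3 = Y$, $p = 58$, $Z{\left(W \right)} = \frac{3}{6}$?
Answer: $\frac{119}{2} \approx 59.5$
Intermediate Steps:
$D = -41$ ($D = -45 + 4 = -41$)
$Z{\left(W \right)} = \frac{1}{2}$ ($Z{\left(W \right)} = 3 \cdot \frac{1}{6} = \frac{1}{2}$)
$j{\left(Y \right)} = 3 + Y$
$j{\left(Z{\left(\left(-5\right)^{2} \right)} \right)} \left(p + D\right) = \left(3 + \frac{1}{2}\right) \left(58 - 41\right) = \frac{7}{2} \cdot 17 = \frac{119}{2}$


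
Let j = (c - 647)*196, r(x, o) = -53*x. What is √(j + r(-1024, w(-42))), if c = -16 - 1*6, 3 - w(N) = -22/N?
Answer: 2*I*√19213 ≈ 277.22*I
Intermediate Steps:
w(N) = 3 + 22/N (w(N) = 3 - (-22)/N = 3 + 22/N)
c = -22 (c = -16 - 6 = -22)
j = -131124 (j = (-22 - 647)*196 = -669*196 = -131124)
√(j + r(-1024, w(-42))) = √(-131124 - 53*(-1024)) = √(-131124 + 54272) = √(-76852) = 2*I*√19213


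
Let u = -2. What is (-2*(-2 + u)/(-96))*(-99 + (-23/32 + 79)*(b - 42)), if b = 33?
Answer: 8571/128 ≈ 66.961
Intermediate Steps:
(-2*(-2 + u)/(-96))*(-99 + (-23/32 + 79)*(b - 42)) = (-2*(-2 - 2)/(-96))*(-99 + (-23/32 + 79)*(33 - 42)) = (-2*(-4)*(-1/96))*(-99 + (-23*1/32 + 79)*(-9)) = (8*(-1/96))*(-99 + (-23/32 + 79)*(-9)) = -(-99 + (2505/32)*(-9))/12 = -(-99 - 22545/32)/12 = -1/12*(-25713/32) = 8571/128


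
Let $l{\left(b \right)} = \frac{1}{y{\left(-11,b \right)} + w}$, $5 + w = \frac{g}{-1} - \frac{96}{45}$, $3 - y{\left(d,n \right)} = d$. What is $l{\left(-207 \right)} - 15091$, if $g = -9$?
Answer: $- \frac{3591643}{238} \approx -15091.0$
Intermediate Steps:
$y{\left(d,n \right)} = 3 - d$
$w = \frac{28}{15}$ ($w = -5 - \left(-9 + \frac{32}{15}\right) = -5 - - \frac{103}{15} = -5 + \left(9 - \frac{32}{15}\right) = -5 + \frac{103}{15} = \frac{28}{15} \approx 1.8667$)
$l{\left(b \right)} = \frac{15}{238}$ ($l{\left(b \right)} = \frac{1}{\left(3 - -11\right) + \frac{28}{15}} = \frac{1}{\left(3 + 11\right) + \frac{28}{15}} = \frac{1}{14 + \frac{28}{15}} = \frac{1}{\frac{238}{15}} = \frac{15}{238}$)
$l{\left(-207 \right)} - 15091 = \frac{15}{238} - 15091 = - \frac{3591643}{238}$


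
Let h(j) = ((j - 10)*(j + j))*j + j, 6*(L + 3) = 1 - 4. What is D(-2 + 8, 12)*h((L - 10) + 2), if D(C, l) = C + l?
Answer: -205137/2 ≈ -1.0257e+5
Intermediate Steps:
L = -7/2 (L = -3 + (1 - 4)/6 = -3 + (1/6)*(-3) = -3 - 1/2 = -7/2 ≈ -3.5000)
h(j) = j + 2*j**2*(-10 + j) (h(j) = ((-10 + j)*(2*j))*j + j = (2*j*(-10 + j))*j + j = 2*j**2*(-10 + j) + j = j + 2*j**2*(-10 + j))
D(-2 + 8, 12)*h((L - 10) + 2) = ((-2 + 8) + 12)*(((-7/2 - 10) + 2)*(1 - 20*((-7/2 - 10) + 2) + 2*((-7/2 - 10) + 2)**2)) = (6 + 12)*((-27/2 + 2)*(1 - 20*(-27/2 + 2) + 2*(-27/2 + 2)**2)) = 18*(-23*(1 - 20*(-23/2) + 2*(-23/2)**2)/2) = 18*(-23*(1 + 230 + 2*(529/4))/2) = 18*(-23*(1 + 230 + 529/2)/2) = 18*(-23/2*991/2) = 18*(-22793/4) = -205137/2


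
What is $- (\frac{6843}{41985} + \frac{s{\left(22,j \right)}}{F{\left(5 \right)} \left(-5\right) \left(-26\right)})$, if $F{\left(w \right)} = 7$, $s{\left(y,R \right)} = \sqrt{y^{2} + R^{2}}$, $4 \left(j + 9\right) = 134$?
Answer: $- \frac{2281}{13995} - \frac{\sqrt{4337}}{1820} \approx -0.19917$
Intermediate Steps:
$j = \frac{49}{2}$ ($j = -9 + \frac{1}{4} \cdot 134 = -9 + \frac{67}{2} = \frac{49}{2} \approx 24.5$)
$s{\left(y,R \right)} = \sqrt{R^{2} + y^{2}}$
$- (\frac{6843}{41985} + \frac{s{\left(22,j \right)}}{F{\left(5 \right)} \left(-5\right) \left(-26\right)}) = - (\frac{6843}{41985} + \frac{\sqrt{\left(\frac{49}{2}\right)^{2} + 22^{2}}}{7 \left(-5\right) \left(-26\right)}) = - (6843 \cdot \frac{1}{41985} + \frac{\sqrt{\frac{2401}{4} + 484}}{\left(-35\right) \left(-26\right)}) = - (\frac{2281}{13995} + \frac{\sqrt{\frac{4337}{4}}}{910}) = - (\frac{2281}{13995} + \frac{\sqrt{4337}}{2} \cdot \frac{1}{910}) = - (\frac{2281}{13995} + \frac{\sqrt{4337}}{1820}) = - \frac{2281}{13995} - \frac{\sqrt{4337}}{1820}$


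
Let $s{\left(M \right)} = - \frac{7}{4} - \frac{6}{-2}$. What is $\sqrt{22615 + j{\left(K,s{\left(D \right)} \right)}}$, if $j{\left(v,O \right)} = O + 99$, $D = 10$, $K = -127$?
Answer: $\frac{\sqrt{90861}}{2} \approx 150.72$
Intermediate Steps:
$s{\left(M \right)} = \frac{5}{4}$ ($s{\left(M \right)} = \left(-7\right) \frac{1}{4} - -3 = - \frac{7}{4} + 3 = \frac{5}{4}$)
$j{\left(v,O \right)} = 99 + O$
$\sqrt{22615 + j{\left(K,s{\left(D \right)} \right)}} = \sqrt{22615 + \left(99 + \frac{5}{4}\right)} = \sqrt{22615 + \frac{401}{4}} = \sqrt{\frac{90861}{4}} = \frac{\sqrt{90861}}{2}$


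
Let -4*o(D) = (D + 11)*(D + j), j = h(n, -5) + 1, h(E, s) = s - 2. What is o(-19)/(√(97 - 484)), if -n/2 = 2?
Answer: 50*I*√43/129 ≈ 2.5416*I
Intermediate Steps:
n = -4 (n = -2*2 = -4)
h(E, s) = -2 + s
j = -6 (j = (-2 - 5) + 1 = -7 + 1 = -6)
o(D) = -(-6 + D)*(11 + D)/4 (o(D) = -(D + 11)*(D - 6)/4 = -(11 + D)*(-6 + D)/4 = -(-6 + D)*(11 + D)/4)
o(-19)/(√(97 - 484)) = (33/2 - 5/4*(-19) - ¼*(-19)²)/(√(97 - 484)) = (33/2 + 95/4 - ¼*361)/(√(-387)) = (33/2 + 95/4 - 361/4)/((3*I*√43)) = -(-50)*I*√43/129 = 50*I*√43/129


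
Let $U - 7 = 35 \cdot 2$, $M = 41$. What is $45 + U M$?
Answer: $3202$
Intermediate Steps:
$U = 77$ ($U = 7 + 35 \cdot 2 = 7 + 70 = 77$)
$45 + U M = 45 + 77 \cdot 41 = 45 + 3157 = 3202$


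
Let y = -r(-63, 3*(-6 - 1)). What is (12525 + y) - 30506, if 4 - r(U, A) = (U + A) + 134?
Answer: -17935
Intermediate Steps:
r(U, A) = -130 - A - U (r(U, A) = 4 - ((U + A) + 134) = 4 - ((A + U) + 134) = 4 - (134 + A + U) = 4 + (-134 - A - U) = -130 - A - U)
y = 46 (y = -(-130 - 3*(-6 - 1) - 1*(-63)) = -(-130 - 3*(-7) + 63) = -(-130 - 1*(-21) + 63) = -(-130 + 21 + 63) = -1*(-46) = 46)
(12525 + y) - 30506 = (12525 + 46) - 30506 = 12571 - 30506 = -17935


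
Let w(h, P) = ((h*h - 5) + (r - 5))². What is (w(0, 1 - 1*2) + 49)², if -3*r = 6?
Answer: 37249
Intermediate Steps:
r = -2 (r = -⅓*6 = -2)
w(h, P) = (-12 + h²)² (w(h, P) = ((h*h - 5) + (-2 - 5))² = ((h² - 5) - 7)² = ((-5 + h²) - 7)² = (-12 + h²)²)
(w(0, 1 - 1*2) + 49)² = ((-12 + 0²)² + 49)² = ((-12 + 0)² + 49)² = ((-12)² + 49)² = (144 + 49)² = 193² = 37249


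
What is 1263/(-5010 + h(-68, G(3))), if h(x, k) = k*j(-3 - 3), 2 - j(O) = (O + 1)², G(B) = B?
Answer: -421/1693 ≈ -0.24867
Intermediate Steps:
j(O) = 2 - (1 + O)² (j(O) = 2 - (O + 1)² = 2 - (1 + O)²)
h(x, k) = -23*k (h(x, k) = k*(2 - (1 + (-3 - 3))²) = k*(2 - (1 - 6)²) = k*(2 - 1*(-5)²) = k*(2 - 1*25) = k*(2 - 25) = k*(-23) = -23*k)
1263/(-5010 + h(-68, G(3))) = 1263/(-5010 - 23*3) = 1263/(-5010 - 69) = 1263/(-5079) = 1263*(-1/5079) = -421/1693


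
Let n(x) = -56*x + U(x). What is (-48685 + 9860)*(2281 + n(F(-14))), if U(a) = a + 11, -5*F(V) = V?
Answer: -83007850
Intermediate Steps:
F(V) = -V/5
U(a) = 11 + a
n(x) = 11 - 55*x (n(x) = -56*x + (11 + x) = 11 - 55*x)
(-48685 + 9860)*(2281 + n(F(-14))) = (-48685 + 9860)*(2281 + (11 - (-11)*(-14))) = -38825*(2281 + (11 - 55*14/5)) = -38825*(2281 + (11 - 154)) = -38825*(2281 - 143) = -38825*2138 = -83007850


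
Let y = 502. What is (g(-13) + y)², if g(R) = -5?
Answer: 247009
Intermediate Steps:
(g(-13) + y)² = (-5 + 502)² = 497² = 247009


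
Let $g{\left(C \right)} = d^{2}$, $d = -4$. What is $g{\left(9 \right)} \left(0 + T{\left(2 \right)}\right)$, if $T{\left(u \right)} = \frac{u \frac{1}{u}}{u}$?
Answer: $8$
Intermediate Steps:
$T{\left(u \right)} = \frac{1}{u}$ ($T{\left(u \right)} = 1 \frac{1}{u} = \frac{1}{u}$)
$g{\left(C \right)} = 16$ ($g{\left(C \right)} = \left(-4\right)^{2} = 16$)
$g{\left(9 \right)} \left(0 + T{\left(2 \right)}\right) = 16 \left(0 + \frac{1}{2}\right) = 16 \cdot \frac{1}{2} = 8$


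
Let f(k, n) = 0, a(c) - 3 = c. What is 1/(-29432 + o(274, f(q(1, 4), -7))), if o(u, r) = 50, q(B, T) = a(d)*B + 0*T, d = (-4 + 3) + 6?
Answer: -1/29382 ≈ -3.4034e-5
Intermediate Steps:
d = 5 (d = -1 + 6 = 5)
a(c) = 3 + c
q(B, T) = 8*B (q(B, T) = (3 + 5)*B + 0*T = 8*B + 0 = 8*B)
1/(-29432 + o(274, f(q(1, 4), -7))) = 1/(-29432 + 50) = 1/(-29382) = -1/29382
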